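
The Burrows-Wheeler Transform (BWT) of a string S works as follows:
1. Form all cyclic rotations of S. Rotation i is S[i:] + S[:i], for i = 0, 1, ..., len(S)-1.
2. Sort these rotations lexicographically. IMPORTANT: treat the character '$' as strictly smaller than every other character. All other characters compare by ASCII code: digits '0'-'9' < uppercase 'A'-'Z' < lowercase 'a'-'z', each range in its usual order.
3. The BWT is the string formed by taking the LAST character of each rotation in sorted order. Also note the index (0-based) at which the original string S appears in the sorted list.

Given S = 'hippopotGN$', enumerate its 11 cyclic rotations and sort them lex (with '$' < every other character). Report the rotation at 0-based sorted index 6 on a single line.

Answer: otGN$hippop

Derivation:
All 11 rotations (rotation i = S[i:]+S[:i]):
  rot[0] = hippopotGN$
  rot[1] = ippopotGN$h
  rot[2] = ppopotGN$hi
  rot[3] = popotGN$hip
  rot[4] = opotGN$hipp
  rot[5] = potGN$hippo
  rot[6] = otGN$hippop
  rot[7] = tGN$hippopo
  rot[8] = GN$hippopot
  rot[9] = N$hippopotG
  rot[10] = $hippopotGN
Sorted (with $ < everything):
  sorted[0] = $hippopotGN
  sorted[1] = GN$hippopot
  sorted[2] = N$hippopotG
  sorted[3] = hippopotGN$
  sorted[4] = ippopotGN$h
  sorted[5] = opotGN$hipp
  sorted[6] = otGN$hippop
  sorted[7] = popotGN$hip
  sorted[8] = potGN$hippo
  sorted[9] = ppopotGN$hi
  sorted[10] = tGN$hippopo
sorted[6] = otGN$hippop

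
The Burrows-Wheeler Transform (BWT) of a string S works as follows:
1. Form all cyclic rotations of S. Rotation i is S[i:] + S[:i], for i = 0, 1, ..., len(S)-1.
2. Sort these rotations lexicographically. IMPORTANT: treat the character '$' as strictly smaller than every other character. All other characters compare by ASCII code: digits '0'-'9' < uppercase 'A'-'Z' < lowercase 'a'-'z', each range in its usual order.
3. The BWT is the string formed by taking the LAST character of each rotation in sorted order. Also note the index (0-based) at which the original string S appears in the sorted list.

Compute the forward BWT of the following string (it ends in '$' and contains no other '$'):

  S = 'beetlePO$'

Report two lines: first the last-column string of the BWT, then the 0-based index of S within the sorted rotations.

Answer: OPe$lbete
3

Derivation:
All 9 rotations (rotation i = S[i:]+S[:i]):
  rot[0] = beetlePO$
  rot[1] = eetlePO$b
  rot[2] = etlePO$be
  rot[3] = tlePO$bee
  rot[4] = lePO$beet
  rot[5] = ePO$beetl
  rot[6] = PO$beetle
  rot[7] = O$beetleP
  rot[8] = $beetlePO
Sorted (with $ < everything):
  sorted[0] = $beetlePO  (last char: 'O')
  sorted[1] = O$beetleP  (last char: 'P')
  sorted[2] = PO$beetle  (last char: 'e')
  sorted[3] = beetlePO$  (last char: '$')
  sorted[4] = ePO$beetl  (last char: 'l')
  sorted[5] = eetlePO$b  (last char: 'b')
  sorted[6] = etlePO$be  (last char: 'e')
  sorted[7] = lePO$beet  (last char: 't')
  sorted[8] = tlePO$bee  (last char: 'e')
Last column: OPe$lbete
Original string S is at sorted index 3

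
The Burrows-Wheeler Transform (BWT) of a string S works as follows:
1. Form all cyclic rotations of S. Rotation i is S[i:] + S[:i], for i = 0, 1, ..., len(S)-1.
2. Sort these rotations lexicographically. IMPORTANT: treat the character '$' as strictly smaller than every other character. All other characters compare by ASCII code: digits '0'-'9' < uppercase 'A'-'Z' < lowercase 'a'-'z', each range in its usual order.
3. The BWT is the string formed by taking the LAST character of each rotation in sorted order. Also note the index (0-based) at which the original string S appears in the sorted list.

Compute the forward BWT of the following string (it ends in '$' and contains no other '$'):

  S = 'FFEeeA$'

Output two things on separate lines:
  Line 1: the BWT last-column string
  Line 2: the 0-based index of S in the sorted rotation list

Answer: AeFF$eE
4

Derivation:
All 7 rotations (rotation i = S[i:]+S[:i]):
  rot[0] = FFEeeA$
  rot[1] = FEeeA$F
  rot[2] = EeeA$FF
  rot[3] = eeA$FFE
  rot[4] = eA$FFEe
  rot[5] = A$FFEee
  rot[6] = $FFEeeA
Sorted (with $ < everything):
  sorted[0] = $FFEeeA  (last char: 'A')
  sorted[1] = A$FFEee  (last char: 'e')
  sorted[2] = EeeA$FF  (last char: 'F')
  sorted[3] = FEeeA$F  (last char: 'F')
  sorted[4] = FFEeeA$  (last char: '$')
  sorted[5] = eA$FFEe  (last char: 'e')
  sorted[6] = eeA$FFE  (last char: 'E')
Last column: AeFF$eE
Original string S is at sorted index 4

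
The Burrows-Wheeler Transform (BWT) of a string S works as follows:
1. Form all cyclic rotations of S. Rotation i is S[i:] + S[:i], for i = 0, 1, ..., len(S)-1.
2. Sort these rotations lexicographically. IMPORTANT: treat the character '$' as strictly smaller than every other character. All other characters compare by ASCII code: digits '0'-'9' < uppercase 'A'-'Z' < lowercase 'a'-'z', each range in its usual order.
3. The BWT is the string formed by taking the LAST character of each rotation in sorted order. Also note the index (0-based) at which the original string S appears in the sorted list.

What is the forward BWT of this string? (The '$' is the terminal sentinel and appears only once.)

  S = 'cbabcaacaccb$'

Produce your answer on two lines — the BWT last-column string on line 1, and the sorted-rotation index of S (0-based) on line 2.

Answer: bcbacccabac$a
11

Derivation:
All 13 rotations (rotation i = S[i:]+S[:i]):
  rot[0] = cbabcaacaccb$
  rot[1] = babcaacaccb$c
  rot[2] = abcaacaccb$cb
  rot[3] = bcaacaccb$cba
  rot[4] = caacaccb$cbab
  rot[5] = aacaccb$cbabc
  rot[6] = acaccb$cbabca
  rot[7] = caccb$cbabcaa
  rot[8] = accb$cbabcaac
  rot[9] = ccb$cbabcaaca
  rot[10] = cb$cbabcaacac
  rot[11] = b$cbabcaacacc
  rot[12] = $cbabcaacaccb
Sorted (with $ < everything):
  sorted[0] = $cbabcaacaccb  (last char: 'b')
  sorted[1] = aacaccb$cbabc  (last char: 'c')
  sorted[2] = abcaacaccb$cb  (last char: 'b')
  sorted[3] = acaccb$cbabca  (last char: 'a')
  sorted[4] = accb$cbabcaac  (last char: 'c')
  sorted[5] = b$cbabcaacacc  (last char: 'c')
  sorted[6] = babcaacaccb$c  (last char: 'c')
  sorted[7] = bcaacaccb$cba  (last char: 'a')
  sorted[8] = caacaccb$cbab  (last char: 'b')
  sorted[9] = caccb$cbabcaa  (last char: 'a')
  sorted[10] = cb$cbabcaacac  (last char: 'c')
  sorted[11] = cbabcaacaccb$  (last char: '$')
  sorted[12] = ccb$cbabcaaca  (last char: 'a')
Last column: bcbacccabac$a
Original string S is at sorted index 11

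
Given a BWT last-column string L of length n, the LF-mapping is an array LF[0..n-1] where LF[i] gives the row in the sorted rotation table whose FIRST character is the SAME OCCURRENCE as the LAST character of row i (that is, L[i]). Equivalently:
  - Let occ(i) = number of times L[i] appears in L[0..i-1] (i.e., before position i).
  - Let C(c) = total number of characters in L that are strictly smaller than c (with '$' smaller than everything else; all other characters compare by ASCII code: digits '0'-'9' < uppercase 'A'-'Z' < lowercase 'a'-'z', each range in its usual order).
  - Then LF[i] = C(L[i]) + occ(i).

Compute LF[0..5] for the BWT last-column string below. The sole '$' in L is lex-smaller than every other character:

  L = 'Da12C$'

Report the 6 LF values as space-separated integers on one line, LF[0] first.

Answer: 4 5 1 2 3 0

Derivation:
Char counts: '$':1, '1':1, '2':1, 'C':1, 'D':1, 'a':1
C (first-col start): C('$')=0, C('1')=1, C('2')=2, C('C')=3, C('D')=4, C('a')=5
L[0]='D': occ=0, LF[0]=C('D')+0=4+0=4
L[1]='a': occ=0, LF[1]=C('a')+0=5+0=5
L[2]='1': occ=0, LF[2]=C('1')+0=1+0=1
L[3]='2': occ=0, LF[3]=C('2')+0=2+0=2
L[4]='C': occ=0, LF[4]=C('C')+0=3+0=3
L[5]='$': occ=0, LF[5]=C('$')+0=0+0=0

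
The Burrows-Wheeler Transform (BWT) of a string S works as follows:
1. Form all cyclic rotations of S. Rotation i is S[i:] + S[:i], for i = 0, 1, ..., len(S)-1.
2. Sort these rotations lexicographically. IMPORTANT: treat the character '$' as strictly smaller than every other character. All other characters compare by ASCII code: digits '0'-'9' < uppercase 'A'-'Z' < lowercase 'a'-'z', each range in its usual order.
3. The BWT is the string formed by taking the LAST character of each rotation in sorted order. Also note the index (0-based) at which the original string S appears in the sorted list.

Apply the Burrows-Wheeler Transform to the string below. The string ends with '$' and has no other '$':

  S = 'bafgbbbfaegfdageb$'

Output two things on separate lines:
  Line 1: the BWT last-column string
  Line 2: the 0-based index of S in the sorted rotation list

Answer: bfbde$gbbfgabgafae
5

Derivation:
All 18 rotations (rotation i = S[i:]+S[:i]):
  rot[0] = bafgbbbfaegfdageb$
  rot[1] = afgbbbfaegfdageb$b
  rot[2] = fgbbbfaegfdageb$ba
  rot[3] = gbbbfaegfdageb$baf
  rot[4] = bbbfaegfdageb$bafg
  rot[5] = bbfaegfdageb$bafgb
  rot[6] = bfaegfdageb$bafgbb
  rot[7] = faegfdageb$bafgbbb
  rot[8] = aegfdageb$bafgbbbf
  rot[9] = egfdageb$bafgbbbfa
  rot[10] = gfdageb$bafgbbbfae
  rot[11] = fdageb$bafgbbbfaeg
  rot[12] = dageb$bafgbbbfaegf
  rot[13] = ageb$bafgbbbfaegfd
  rot[14] = geb$bafgbbbfaegfda
  rot[15] = eb$bafgbbbfaegfdag
  rot[16] = b$bafgbbbfaegfdage
  rot[17] = $bafgbbbfaegfdageb
Sorted (with $ < everything):
  sorted[0] = $bafgbbbfaegfdageb  (last char: 'b')
  sorted[1] = aegfdageb$bafgbbbf  (last char: 'f')
  sorted[2] = afgbbbfaegfdageb$b  (last char: 'b')
  sorted[3] = ageb$bafgbbbfaegfd  (last char: 'd')
  sorted[4] = b$bafgbbbfaegfdage  (last char: 'e')
  sorted[5] = bafgbbbfaegfdageb$  (last char: '$')
  sorted[6] = bbbfaegfdageb$bafg  (last char: 'g')
  sorted[7] = bbfaegfdageb$bafgb  (last char: 'b')
  sorted[8] = bfaegfdageb$bafgbb  (last char: 'b')
  sorted[9] = dageb$bafgbbbfaegf  (last char: 'f')
  sorted[10] = eb$bafgbbbfaegfdag  (last char: 'g')
  sorted[11] = egfdageb$bafgbbbfa  (last char: 'a')
  sorted[12] = faegfdageb$bafgbbb  (last char: 'b')
  sorted[13] = fdageb$bafgbbbfaeg  (last char: 'g')
  sorted[14] = fgbbbfaegfdageb$ba  (last char: 'a')
  sorted[15] = gbbbfaegfdageb$baf  (last char: 'f')
  sorted[16] = geb$bafgbbbfaegfda  (last char: 'a')
  sorted[17] = gfdageb$bafgbbbfae  (last char: 'e')
Last column: bfbde$gbbfgabgafae
Original string S is at sorted index 5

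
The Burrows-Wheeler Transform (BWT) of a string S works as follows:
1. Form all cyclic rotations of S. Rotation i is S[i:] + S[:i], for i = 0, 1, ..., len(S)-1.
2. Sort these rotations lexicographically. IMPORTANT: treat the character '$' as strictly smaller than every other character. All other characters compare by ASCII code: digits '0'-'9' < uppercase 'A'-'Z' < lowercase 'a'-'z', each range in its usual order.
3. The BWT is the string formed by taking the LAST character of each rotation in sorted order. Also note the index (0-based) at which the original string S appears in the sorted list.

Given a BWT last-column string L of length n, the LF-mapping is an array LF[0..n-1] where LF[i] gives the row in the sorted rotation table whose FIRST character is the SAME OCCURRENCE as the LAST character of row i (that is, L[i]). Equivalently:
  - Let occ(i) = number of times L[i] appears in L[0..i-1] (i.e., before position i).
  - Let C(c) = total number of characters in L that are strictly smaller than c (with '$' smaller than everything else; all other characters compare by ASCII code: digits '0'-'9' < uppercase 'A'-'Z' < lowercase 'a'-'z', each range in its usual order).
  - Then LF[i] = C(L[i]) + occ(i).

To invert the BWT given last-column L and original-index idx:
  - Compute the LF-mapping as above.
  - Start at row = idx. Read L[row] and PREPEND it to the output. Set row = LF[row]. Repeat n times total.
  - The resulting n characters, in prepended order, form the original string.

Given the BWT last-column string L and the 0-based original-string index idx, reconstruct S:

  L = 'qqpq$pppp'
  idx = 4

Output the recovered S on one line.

LF mapping: 6 7 1 8 0 2 3 4 5
Walk LF starting at row 4, prepending L[row]:
  step 1: row=4, L[4]='$', prepend. Next row=LF[4]=0
  step 2: row=0, L[0]='q', prepend. Next row=LF[0]=6
  step 3: row=6, L[6]='p', prepend. Next row=LF[6]=3
  step 4: row=3, L[3]='q', prepend. Next row=LF[3]=8
  step 5: row=8, L[8]='p', prepend. Next row=LF[8]=5
  step 6: row=5, L[5]='p', prepend. Next row=LF[5]=2
  step 7: row=2, L[2]='p', prepend. Next row=LF[2]=1
  step 8: row=1, L[1]='q', prepend. Next row=LF[1]=7
  step 9: row=7, L[7]='p', prepend. Next row=LF[7]=4
Reversed output: pqpppqpq$

Answer: pqpppqpq$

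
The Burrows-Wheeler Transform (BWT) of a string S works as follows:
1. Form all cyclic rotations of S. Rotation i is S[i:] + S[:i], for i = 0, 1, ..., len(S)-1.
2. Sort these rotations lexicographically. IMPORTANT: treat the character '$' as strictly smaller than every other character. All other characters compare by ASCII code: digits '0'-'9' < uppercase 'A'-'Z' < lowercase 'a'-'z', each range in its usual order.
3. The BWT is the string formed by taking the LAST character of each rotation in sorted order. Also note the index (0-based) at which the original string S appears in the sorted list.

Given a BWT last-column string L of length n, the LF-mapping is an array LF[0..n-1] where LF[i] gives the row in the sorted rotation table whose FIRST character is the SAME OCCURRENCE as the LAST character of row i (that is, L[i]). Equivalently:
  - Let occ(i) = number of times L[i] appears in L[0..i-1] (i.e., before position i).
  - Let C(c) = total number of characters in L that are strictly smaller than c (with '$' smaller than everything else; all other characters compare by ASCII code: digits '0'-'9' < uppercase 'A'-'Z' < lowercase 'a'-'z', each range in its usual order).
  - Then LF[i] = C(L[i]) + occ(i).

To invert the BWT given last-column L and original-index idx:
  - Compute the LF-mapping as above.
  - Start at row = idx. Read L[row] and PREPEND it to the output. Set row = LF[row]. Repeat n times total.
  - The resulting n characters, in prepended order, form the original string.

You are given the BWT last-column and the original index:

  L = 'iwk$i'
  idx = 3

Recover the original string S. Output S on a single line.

Answer: kiwi$

Derivation:
LF mapping: 1 4 3 0 2
Walk LF starting at row 3, prepending L[row]:
  step 1: row=3, L[3]='$', prepend. Next row=LF[3]=0
  step 2: row=0, L[0]='i', prepend. Next row=LF[0]=1
  step 3: row=1, L[1]='w', prepend. Next row=LF[1]=4
  step 4: row=4, L[4]='i', prepend. Next row=LF[4]=2
  step 5: row=2, L[2]='k', prepend. Next row=LF[2]=3
Reversed output: kiwi$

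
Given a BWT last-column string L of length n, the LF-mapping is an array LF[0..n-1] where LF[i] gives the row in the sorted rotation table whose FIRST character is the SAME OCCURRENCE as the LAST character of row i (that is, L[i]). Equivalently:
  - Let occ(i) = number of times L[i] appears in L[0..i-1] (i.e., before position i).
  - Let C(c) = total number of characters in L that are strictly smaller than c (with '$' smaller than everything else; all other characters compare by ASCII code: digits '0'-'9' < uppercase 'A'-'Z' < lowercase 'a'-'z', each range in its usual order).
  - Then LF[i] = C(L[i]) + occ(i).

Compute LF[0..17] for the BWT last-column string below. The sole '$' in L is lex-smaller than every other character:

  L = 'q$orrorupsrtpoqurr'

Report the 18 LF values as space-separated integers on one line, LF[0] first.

Char counts: '$':1, 'o':3, 'p':2, 'q':2, 'r':6, 's':1, 't':1, 'u':2
C (first-col start): C('$')=0, C('o')=1, C('p')=4, C('q')=6, C('r')=8, C('s')=14, C('t')=15, C('u')=16
L[0]='q': occ=0, LF[0]=C('q')+0=6+0=6
L[1]='$': occ=0, LF[1]=C('$')+0=0+0=0
L[2]='o': occ=0, LF[2]=C('o')+0=1+0=1
L[3]='r': occ=0, LF[3]=C('r')+0=8+0=8
L[4]='r': occ=1, LF[4]=C('r')+1=8+1=9
L[5]='o': occ=1, LF[5]=C('o')+1=1+1=2
L[6]='r': occ=2, LF[6]=C('r')+2=8+2=10
L[7]='u': occ=0, LF[7]=C('u')+0=16+0=16
L[8]='p': occ=0, LF[8]=C('p')+0=4+0=4
L[9]='s': occ=0, LF[9]=C('s')+0=14+0=14
L[10]='r': occ=3, LF[10]=C('r')+3=8+3=11
L[11]='t': occ=0, LF[11]=C('t')+0=15+0=15
L[12]='p': occ=1, LF[12]=C('p')+1=4+1=5
L[13]='o': occ=2, LF[13]=C('o')+2=1+2=3
L[14]='q': occ=1, LF[14]=C('q')+1=6+1=7
L[15]='u': occ=1, LF[15]=C('u')+1=16+1=17
L[16]='r': occ=4, LF[16]=C('r')+4=8+4=12
L[17]='r': occ=5, LF[17]=C('r')+5=8+5=13

Answer: 6 0 1 8 9 2 10 16 4 14 11 15 5 3 7 17 12 13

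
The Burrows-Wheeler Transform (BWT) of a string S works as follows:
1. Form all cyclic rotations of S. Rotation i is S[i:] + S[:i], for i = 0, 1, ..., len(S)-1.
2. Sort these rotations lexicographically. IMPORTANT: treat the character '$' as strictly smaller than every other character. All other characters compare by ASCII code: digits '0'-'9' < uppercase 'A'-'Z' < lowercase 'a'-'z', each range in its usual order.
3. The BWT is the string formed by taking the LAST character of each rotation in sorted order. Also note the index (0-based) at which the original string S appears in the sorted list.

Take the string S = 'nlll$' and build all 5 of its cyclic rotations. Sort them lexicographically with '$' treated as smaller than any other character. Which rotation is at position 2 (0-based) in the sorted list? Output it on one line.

All 5 rotations (rotation i = S[i:]+S[:i]):
  rot[0] = nlll$
  rot[1] = lll$n
  rot[2] = ll$nl
  rot[3] = l$nll
  rot[4] = $nlll
Sorted (with $ < everything):
  sorted[0] = $nlll
  sorted[1] = l$nll
  sorted[2] = ll$nl
  sorted[3] = lll$n
  sorted[4] = nlll$
sorted[2] = ll$nl

Answer: ll$nl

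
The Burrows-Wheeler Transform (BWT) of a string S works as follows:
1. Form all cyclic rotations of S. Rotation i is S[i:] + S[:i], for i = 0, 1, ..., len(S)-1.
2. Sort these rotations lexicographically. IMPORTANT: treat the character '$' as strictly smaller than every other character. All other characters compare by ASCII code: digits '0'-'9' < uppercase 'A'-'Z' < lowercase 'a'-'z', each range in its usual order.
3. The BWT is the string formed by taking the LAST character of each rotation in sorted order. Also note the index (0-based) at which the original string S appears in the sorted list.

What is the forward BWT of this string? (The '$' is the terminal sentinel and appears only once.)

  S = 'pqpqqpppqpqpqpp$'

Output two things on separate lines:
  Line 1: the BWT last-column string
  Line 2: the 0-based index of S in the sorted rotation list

All 16 rotations (rotation i = S[i:]+S[:i]):
  rot[0] = pqpqqpppqpqpqpp$
  rot[1] = qpqqpppqpqpqpp$p
  rot[2] = pqqpppqpqpqpp$pq
  rot[3] = qqpppqpqpqpp$pqp
  rot[4] = qpppqpqpqpp$pqpq
  rot[5] = pppqpqpqpp$pqpqq
  rot[6] = ppqpqpqpp$pqpqqp
  rot[7] = pqpqpqpp$pqpqqpp
  rot[8] = qpqpqpp$pqpqqppp
  rot[9] = pqpqpp$pqpqqpppq
  rot[10] = qpqpp$pqpqqpppqp
  rot[11] = pqpp$pqpqqpppqpq
  rot[12] = qpp$pqpqqpppqpqp
  rot[13] = pp$pqpqqpppqpqpq
  rot[14] = p$pqpqqpppqpqpqp
  rot[15] = $pqpqqpppqpqpqpp
Sorted (with $ < everything):
  sorted[0] = $pqpqqpppqpqpqpp  (last char: 'p')
  sorted[1] = p$pqpqqpppqpqpqp  (last char: 'p')
  sorted[2] = pp$pqpqqpppqpqpq  (last char: 'q')
  sorted[3] = pppqpqpqpp$pqpqq  (last char: 'q')
  sorted[4] = ppqpqpqpp$pqpqqp  (last char: 'p')
  sorted[5] = pqpp$pqpqqpppqpq  (last char: 'q')
  sorted[6] = pqpqpp$pqpqqpppq  (last char: 'q')
  sorted[7] = pqpqpqpp$pqpqqpp  (last char: 'p')
  sorted[8] = pqpqqpppqpqpqpp$  (last char: '$')
  sorted[9] = pqqpppqpqpqpp$pq  (last char: 'q')
  sorted[10] = qpp$pqpqqpppqpqp  (last char: 'p')
  sorted[11] = qpppqpqpqpp$pqpq  (last char: 'q')
  sorted[12] = qpqpp$pqpqqpppqp  (last char: 'p')
  sorted[13] = qpqpqpp$pqpqqppp  (last char: 'p')
  sorted[14] = qpqqpppqpqpqpp$p  (last char: 'p')
  sorted[15] = qqpppqpqpqpp$pqp  (last char: 'p')
Last column: ppqqpqqp$qpqpppp
Original string S is at sorted index 8

Answer: ppqqpqqp$qpqpppp
8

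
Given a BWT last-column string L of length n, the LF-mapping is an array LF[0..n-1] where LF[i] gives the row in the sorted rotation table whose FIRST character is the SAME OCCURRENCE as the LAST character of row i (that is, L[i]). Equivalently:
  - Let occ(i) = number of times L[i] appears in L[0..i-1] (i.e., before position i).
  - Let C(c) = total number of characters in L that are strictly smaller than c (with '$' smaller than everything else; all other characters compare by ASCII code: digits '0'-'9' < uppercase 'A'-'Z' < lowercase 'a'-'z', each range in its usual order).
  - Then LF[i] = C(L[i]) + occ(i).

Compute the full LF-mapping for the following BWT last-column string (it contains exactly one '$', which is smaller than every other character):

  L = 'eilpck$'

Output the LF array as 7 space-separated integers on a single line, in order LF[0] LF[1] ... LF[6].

Answer: 2 3 5 6 1 4 0

Derivation:
Char counts: '$':1, 'c':1, 'e':1, 'i':1, 'k':1, 'l':1, 'p':1
C (first-col start): C('$')=0, C('c')=1, C('e')=2, C('i')=3, C('k')=4, C('l')=5, C('p')=6
L[0]='e': occ=0, LF[0]=C('e')+0=2+0=2
L[1]='i': occ=0, LF[1]=C('i')+0=3+0=3
L[2]='l': occ=0, LF[2]=C('l')+0=5+0=5
L[3]='p': occ=0, LF[3]=C('p')+0=6+0=6
L[4]='c': occ=0, LF[4]=C('c')+0=1+0=1
L[5]='k': occ=0, LF[5]=C('k')+0=4+0=4
L[6]='$': occ=0, LF[6]=C('$')+0=0+0=0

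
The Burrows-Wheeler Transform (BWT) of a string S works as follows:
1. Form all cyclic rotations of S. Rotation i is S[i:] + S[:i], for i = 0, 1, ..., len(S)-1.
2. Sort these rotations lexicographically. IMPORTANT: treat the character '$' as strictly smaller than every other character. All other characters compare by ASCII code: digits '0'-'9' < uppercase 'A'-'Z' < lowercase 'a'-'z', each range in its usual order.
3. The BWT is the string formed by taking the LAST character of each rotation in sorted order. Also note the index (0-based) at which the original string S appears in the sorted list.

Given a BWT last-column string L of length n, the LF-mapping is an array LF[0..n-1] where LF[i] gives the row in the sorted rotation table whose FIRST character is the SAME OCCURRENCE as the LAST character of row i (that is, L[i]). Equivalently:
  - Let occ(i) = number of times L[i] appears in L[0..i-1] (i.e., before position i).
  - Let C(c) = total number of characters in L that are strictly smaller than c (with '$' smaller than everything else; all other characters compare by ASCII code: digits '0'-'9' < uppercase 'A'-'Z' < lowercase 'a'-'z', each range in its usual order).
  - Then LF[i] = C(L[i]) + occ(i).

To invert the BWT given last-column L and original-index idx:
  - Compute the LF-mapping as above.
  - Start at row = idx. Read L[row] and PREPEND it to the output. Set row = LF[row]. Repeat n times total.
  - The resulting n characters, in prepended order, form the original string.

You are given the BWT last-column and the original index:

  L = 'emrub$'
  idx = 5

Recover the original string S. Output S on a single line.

LF mapping: 2 3 4 5 1 0
Walk LF starting at row 5, prepending L[row]:
  step 1: row=5, L[5]='$', prepend. Next row=LF[5]=0
  step 2: row=0, L[0]='e', prepend. Next row=LF[0]=2
  step 3: row=2, L[2]='r', prepend. Next row=LF[2]=4
  step 4: row=4, L[4]='b', prepend. Next row=LF[4]=1
  step 5: row=1, L[1]='m', prepend. Next row=LF[1]=3
  step 6: row=3, L[3]='u', prepend. Next row=LF[3]=5
Reversed output: umbre$

Answer: umbre$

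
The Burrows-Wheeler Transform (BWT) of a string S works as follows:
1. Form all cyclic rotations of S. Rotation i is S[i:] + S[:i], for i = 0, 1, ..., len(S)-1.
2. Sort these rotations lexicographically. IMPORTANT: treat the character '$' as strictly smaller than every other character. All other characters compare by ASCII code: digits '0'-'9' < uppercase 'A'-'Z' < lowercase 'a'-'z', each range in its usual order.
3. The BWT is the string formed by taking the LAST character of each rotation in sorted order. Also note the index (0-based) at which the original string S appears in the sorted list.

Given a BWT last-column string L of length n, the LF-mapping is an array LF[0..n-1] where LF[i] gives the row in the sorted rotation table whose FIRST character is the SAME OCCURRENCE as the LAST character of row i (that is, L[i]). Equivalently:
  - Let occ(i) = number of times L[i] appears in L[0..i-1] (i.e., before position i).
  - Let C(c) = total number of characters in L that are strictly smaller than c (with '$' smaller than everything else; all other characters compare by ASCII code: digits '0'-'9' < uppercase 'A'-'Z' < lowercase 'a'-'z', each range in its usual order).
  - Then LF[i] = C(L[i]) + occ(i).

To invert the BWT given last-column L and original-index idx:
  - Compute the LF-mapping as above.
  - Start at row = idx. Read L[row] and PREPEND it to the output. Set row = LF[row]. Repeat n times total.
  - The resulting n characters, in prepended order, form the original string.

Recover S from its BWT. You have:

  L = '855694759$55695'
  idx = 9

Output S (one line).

LF mapping: 11 2 3 8 12 1 10 4 13 0 5 6 9 14 7
Walk LF starting at row 9, prepending L[row]:
  step 1: row=9, L[9]='$', prepend. Next row=LF[9]=0
  step 2: row=0, L[0]='8', prepend. Next row=LF[0]=11
  step 3: row=11, L[11]='5', prepend. Next row=LF[11]=6
  step 4: row=6, L[6]='7', prepend. Next row=LF[6]=10
  step 5: row=10, L[10]='5', prepend. Next row=LF[10]=5
  step 6: row=5, L[5]='4', prepend. Next row=LF[5]=1
  step 7: row=1, L[1]='5', prepend. Next row=LF[1]=2
  step 8: row=2, L[2]='5', prepend. Next row=LF[2]=3
  step 9: row=3, L[3]='6', prepend. Next row=LF[3]=8
  step 10: row=8, L[8]='9', prepend. Next row=LF[8]=13
  step 11: row=13, L[13]='9', prepend. Next row=LF[13]=14
  step 12: row=14, L[14]='5', prepend. Next row=LF[14]=7
  step 13: row=7, L[7]='5', prepend. Next row=LF[7]=4
  step 14: row=4, L[4]='9', prepend. Next row=LF[4]=12
  step 15: row=12, L[12]='6', prepend. Next row=LF[12]=9
Reversed output: 69559965545758$

Answer: 69559965545758$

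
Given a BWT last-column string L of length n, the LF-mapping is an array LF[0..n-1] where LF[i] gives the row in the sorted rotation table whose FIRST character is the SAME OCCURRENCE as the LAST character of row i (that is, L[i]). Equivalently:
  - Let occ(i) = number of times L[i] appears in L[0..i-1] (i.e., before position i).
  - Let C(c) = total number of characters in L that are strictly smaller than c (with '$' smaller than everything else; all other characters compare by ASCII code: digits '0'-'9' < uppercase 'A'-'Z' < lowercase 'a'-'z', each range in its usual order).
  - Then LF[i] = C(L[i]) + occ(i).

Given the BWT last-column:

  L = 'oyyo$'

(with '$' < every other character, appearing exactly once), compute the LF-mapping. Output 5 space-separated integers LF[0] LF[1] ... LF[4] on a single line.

Answer: 1 3 4 2 0

Derivation:
Char counts: '$':1, 'o':2, 'y':2
C (first-col start): C('$')=0, C('o')=1, C('y')=3
L[0]='o': occ=0, LF[0]=C('o')+0=1+0=1
L[1]='y': occ=0, LF[1]=C('y')+0=3+0=3
L[2]='y': occ=1, LF[2]=C('y')+1=3+1=4
L[3]='o': occ=1, LF[3]=C('o')+1=1+1=2
L[4]='$': occ=0, LF[4]=C('$')+0=0+0=0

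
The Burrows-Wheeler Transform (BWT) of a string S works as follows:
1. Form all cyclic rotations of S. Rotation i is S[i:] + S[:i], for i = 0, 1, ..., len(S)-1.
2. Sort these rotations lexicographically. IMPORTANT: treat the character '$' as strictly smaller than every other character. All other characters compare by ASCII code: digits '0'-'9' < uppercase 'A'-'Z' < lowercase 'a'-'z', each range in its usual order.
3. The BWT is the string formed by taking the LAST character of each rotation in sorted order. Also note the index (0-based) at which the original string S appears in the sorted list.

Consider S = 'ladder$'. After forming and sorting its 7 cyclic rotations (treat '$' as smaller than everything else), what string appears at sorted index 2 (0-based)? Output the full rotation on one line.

Answer: dder$la

Derivation:
All 7 rotations (rotation i = S[i:]+S[:i]):
  rot[0] = ladder$
  rot[1] = adder$l
  rot[2] = dder$la
  rot[3] = der$lad
  rot[4] = er$ladd
  rot[5] = r$ladde
  rot[6] = $ladder
Sorted (with $ < everything):
  sorted[0] = $ladder
  sorted[1] = adder$l
  sorted[2] = dder$la
  sorted[3] = der$lad
  sorted[4] = er$ladd
  sorted[5] = ladder$
  sorted[6] = r$ladde
sorted[2] = dder$la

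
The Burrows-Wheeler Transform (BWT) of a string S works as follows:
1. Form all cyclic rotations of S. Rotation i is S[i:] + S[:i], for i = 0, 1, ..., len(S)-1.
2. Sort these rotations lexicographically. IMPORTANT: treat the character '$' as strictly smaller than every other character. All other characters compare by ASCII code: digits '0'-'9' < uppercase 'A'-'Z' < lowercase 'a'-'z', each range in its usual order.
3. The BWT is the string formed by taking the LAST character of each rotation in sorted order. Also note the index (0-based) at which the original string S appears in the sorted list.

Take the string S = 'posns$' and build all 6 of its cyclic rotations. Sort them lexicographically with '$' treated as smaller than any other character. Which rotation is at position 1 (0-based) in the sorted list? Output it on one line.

Answer: ns$pos

Derivation:
All 6 rotations (rotation i = S[i:]+S[:i]):
  rot[0] = posns$
  rot[1] = osns$p
  rot[2] = sns$po
  rot[3] = ns$pos
  rot[4] = s$posn
  rot[5] = $posns
Sorted (with $ < everything):
  sorted[0] = $posns
  sorted[1] = ns$pos
  sorted[2] = osns$p
  sorted[3] = posns$
  sorted[4] = s$posn
  sorted[5] = sns$po
sorted[1] = ns$pos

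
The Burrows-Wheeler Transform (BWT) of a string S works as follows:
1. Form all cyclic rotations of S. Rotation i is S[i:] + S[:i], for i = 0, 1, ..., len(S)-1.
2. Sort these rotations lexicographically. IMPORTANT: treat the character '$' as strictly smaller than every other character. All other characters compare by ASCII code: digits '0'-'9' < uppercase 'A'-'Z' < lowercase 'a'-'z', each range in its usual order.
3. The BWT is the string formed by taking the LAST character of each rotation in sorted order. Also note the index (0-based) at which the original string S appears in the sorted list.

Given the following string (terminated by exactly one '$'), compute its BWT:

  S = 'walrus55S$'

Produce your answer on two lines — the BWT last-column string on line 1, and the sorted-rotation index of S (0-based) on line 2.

Answer: Ss55walur$
9

Derivation:
All 10 rotations (rotation i = S[i:]+S[:i]):
  rot[0] = walrus55S$
  rot[1] = alrus55S$w
  rot[2] = lrus55S$wa
  rot[3] = rus55S$wal
  rot[4] = us55S$walr
  rot[5] = s55S$walru
  rot[6] = 55S$walrus
  rot[7] = 5S$walrus5
  rot[8] = S$walrus55
  rot[9] = $walrus55S
Sorted (with $ < everything):
  sorted[0] = $walrus55S  (last char: 'S')
  sorted[1] = 55S$walrus  (last char: 's')
  sorted[2] = 5S$walrus5  (last char: '5')
  sorted[3] = S$walrus55  (last char: '5')
  sorted[4] = alrus55S$w  (last char: 'w')
  sorted[5] = lrus55S$wa  (last char: 'a')
  sorted[6] = rus55S$wal  (last char: 'l')
  sorted[7] = s55S$walru  (last char: 'u')
  sorted[8] = us55S$walr  (last char: 'r')
  sorted[9] = walrus55S$  (last char: '$')
Last column: Ss55walur$
Original string S is at sorted index 9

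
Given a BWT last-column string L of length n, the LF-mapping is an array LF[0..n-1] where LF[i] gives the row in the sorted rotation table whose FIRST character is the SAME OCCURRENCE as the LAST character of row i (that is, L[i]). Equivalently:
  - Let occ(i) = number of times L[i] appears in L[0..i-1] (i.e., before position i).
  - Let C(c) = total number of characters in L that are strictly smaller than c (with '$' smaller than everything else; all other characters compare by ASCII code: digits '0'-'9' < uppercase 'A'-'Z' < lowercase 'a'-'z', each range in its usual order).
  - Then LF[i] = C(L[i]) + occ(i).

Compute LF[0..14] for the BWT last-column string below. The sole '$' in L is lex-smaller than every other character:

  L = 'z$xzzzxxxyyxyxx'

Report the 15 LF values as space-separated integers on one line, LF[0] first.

Char counts: '$':1, 'x':7, 'y':3, 'z':4
C (first-col start): C('$')=0, C('x')=1, C('y')=8, C('z')=11
L[0]='z': occ=0, LF[0]=C('z')+0=11+0=11
L[1]='$': occ=0, LF[1]=C('$')+0=0+0=0
L[2]='x': occ=0, LF[2]=C('x')+0=1+0=1
L[3]='z': occ=1, LF[3]=C('z')+1=11+1=12
L[4]='z': occ=2, LF[4]=C('z')+2=11+2=13
L[5]='z': occ=3, LF[5]=C('z')+3=11+3=14
L[6]='x': occ=1, LF[6]=C('x')+1=1+1=2
L[7]='x': occ=2, LF[7]=C('x')+2=1+2=3
L[8]='x': occ=3, LF[8]=C('x')+3=1+3=4
L[9]='y': occ=0, LF[9]=C('y')+0=8+0=8
L[10]='y': occ=1, LF[10]=C('y')+1=8+1=9
L[11]='x': occ=4, LF[11]=C('x')+4=1+4=5
L[12]='y': occ=2, LF[12]=C('y')+2=8+2=10
L[13]='x': occ=5, LF[13]=C('x')+5=1+5=6
L[14]='x': occ=6, LF[14]=C('x')+6=1+6=7

Answer: 11 0 1 12 13 14 2 3 4 8 9 5 10 6 7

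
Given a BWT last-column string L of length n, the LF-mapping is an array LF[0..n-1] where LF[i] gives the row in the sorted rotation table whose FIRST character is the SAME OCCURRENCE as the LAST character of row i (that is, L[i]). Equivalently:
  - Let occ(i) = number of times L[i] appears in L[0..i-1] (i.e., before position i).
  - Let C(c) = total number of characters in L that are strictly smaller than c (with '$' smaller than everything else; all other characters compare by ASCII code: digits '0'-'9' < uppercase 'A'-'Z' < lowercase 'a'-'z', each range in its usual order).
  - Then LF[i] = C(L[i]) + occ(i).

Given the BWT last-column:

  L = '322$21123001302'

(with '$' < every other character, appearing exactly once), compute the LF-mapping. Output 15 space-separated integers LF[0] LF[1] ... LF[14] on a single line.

Char counts: '$':1, '0':3, '1':3, '2':5, '3':3
C (first-col start): C('$')=0, C('0')=1, C('1')=4, C('2')=7, C('3')=12
L[0]='3': occ=0, LF[0]=C('3')+0=12+0=12
L[1]='2': occ=0, LF[1]=C('2')+0=7+0=7
L[2]='2': occ=1, LF[2]=C('2')+1=7+1=8
L[3]='$': occ=0, LF[3]=C('$')+0=0+0=0
L[4]='2': occ=2, LF[4]=C('2')+2=7+2=9
L[5]='1': occ=0, LF[5]=C('1')+0=4+0=4
L[6]='1': occ=1, LF[6]=C('1')+1=4+1=5
L[7]='2': occ=3, LF[7]=C('2')+3=7+3=10
L[8]='3': occ=1, LF[8]=C('3')+1=12+1=13
L[9]='0': occ=0, LF[9]=C('0')+0=1+0=1
L[10]='0': occ=1, LF[10]=C('0')+1=1+1=2
L[11]='1': occ=2, LF[11]=C('1')+2=4+2=6
L[12]='3': occ=2, LF[12]=C('3')+2=12+2=14
L[13]='0': occ=2, LF[13]=C('0')+2=1+2=3
L[14]='2': occ=4, LF[14]=C('2')+4=7+4=11

Answer: 12 7 8 0 9 4 5 10 13 1 2 6 14 3 11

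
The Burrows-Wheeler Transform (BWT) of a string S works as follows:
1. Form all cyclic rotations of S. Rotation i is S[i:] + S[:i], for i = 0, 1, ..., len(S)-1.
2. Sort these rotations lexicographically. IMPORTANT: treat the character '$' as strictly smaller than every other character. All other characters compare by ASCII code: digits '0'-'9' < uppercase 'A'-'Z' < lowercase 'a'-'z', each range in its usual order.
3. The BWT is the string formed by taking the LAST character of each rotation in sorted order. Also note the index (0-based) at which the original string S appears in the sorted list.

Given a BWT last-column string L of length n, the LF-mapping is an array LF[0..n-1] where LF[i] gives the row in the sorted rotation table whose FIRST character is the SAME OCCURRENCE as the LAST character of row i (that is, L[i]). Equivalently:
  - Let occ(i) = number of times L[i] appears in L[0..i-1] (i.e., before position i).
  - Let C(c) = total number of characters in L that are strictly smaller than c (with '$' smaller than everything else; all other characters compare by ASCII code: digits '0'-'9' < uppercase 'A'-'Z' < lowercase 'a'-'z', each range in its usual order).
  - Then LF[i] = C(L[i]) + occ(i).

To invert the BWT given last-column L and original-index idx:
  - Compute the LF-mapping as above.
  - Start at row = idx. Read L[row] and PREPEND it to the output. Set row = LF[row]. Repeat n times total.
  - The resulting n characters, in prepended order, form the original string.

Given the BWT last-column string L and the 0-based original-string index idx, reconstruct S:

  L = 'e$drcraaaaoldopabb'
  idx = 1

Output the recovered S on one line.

Answer: abracadabrapoodle$

Derivation:
LF mapping: 11 0 9 16 8 17 1 2 3 4 13 12 10 14 15 5 6 7
Walk LF starting at row 1, prepending L[row]:
  step 1: row=1, L[1]='$', prepend. Next row=LF[1]=0
  step 2: row=0, L[0]='e', prepend. Next row=LF[0]=11
  step 3: row=11, L[11]='l', prepend. Next row=LF[11]=12
  step 4: row=12, L[12]='d', prepend. Next row=LF[12]=10
  step 5: row=10, L[10]='o', prepend. Next row=LF[10]=13
  step 6: row=13, L[13]='o', prepend. Next row=LF[13]=14
  step 7: row=14, L[14]='p', prepend. Next row=LF[14]=15
  step 8: row=15, L[15]='a', prepend. Next row=LF[15]=5
  step 9: row=5, L[5]='r', prepend. Next row=LF[5]=17
  step 10: row=17, L[17]='b', prepend. Next row=LF[17]=7
  step 11: row=7, L[7]='a', prepend. Next row=LF[7]=2
  step 12: row=2, L[2]='d', prepend. Next row=LF[2]=9
  step 13: row=9, L[9]='a', prepend. Next row=LF[9]=4
  step 14: row=4, L[4]='c', prepend. Next row=LF[4]=8
  step 15: row=8, L[8]='a', prepend. Next row=LF[8]=3
  step 16: row=3, L[3]='r', prepend. Next row=LF[3]=16
  step 17: row=16, L[16]='b', prepend. Next row=LF[16]=6
  step 18: row=6, L[6]='a', prepend. Next row=LF[6]=1
Reversed output: abracadabrapoodle$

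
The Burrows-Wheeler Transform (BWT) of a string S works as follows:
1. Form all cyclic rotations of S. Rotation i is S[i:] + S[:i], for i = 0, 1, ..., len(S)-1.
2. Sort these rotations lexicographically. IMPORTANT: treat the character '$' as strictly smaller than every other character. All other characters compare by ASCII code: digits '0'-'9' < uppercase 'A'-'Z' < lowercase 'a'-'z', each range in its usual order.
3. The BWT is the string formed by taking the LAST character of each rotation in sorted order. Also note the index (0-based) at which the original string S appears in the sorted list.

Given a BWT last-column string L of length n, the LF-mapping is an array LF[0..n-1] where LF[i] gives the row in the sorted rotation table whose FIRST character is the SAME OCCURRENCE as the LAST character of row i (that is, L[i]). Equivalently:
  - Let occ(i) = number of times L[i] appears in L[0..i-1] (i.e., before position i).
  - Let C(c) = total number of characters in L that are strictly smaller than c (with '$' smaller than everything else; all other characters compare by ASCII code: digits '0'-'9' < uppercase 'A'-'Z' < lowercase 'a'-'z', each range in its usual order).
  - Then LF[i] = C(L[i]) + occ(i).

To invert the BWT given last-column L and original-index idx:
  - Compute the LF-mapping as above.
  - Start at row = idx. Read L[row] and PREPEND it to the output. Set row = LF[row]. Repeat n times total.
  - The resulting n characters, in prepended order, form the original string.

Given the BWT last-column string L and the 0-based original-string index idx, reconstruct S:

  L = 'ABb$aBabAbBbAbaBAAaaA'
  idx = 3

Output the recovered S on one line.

Answer: AaAbaabBBabaAbABAbBA$

Derivation:
LF mapping: 1 7 16 0 11 8 12 17 2 18 9 19 3 20 13 10 4 5 14 15 6
Walk LF starting at row 3, prepending L[row]:
  step 1: row=3, L[3]='$', prepend. Next row=LF[3]=0
  step 2: row=0, L[0]='A', prepend. Next row=LF[0]=1
  step 3: row=1, L[1]='B', prepend. Next row=LF[1]=7
  step 4: row=7, L[7]='b', prepend. Next row=LF[7]=17
  step 5: row=17, L[17]='A', prepend. Next row=LF[17]=5
  step 6: row=5, L[5]='B', prepend. Next row=LF[5]=8
  step 7: row=8, L[8]='A', prepend. Next row=LF[8]=2
  step 8: row=2, L[2]='b', prepend. Next row=LF[2]=16
  step 9: row=16, L[16]='A', prepend. Next row=LF[16]=4
  step 10: row=4, L[4]='a', prepend. Next row=LF[4]=11
  step 11: row=11, L[11]='b', prepend. Next row=LF[11]=19
  step 12: row=19, L[19]='a', prepend. Next row=LF[19]=15
  step 13: row=15, L[15]='B', prepend. Next row=LF[15]=10
  step 14: row=10, L[10]='B', prepend. Next row=LF[10]=9
  step 15: row=9, L[9]='b', prepend. Next row=LF[9]=18
  step 16: row=18, L[18]='a', prepend. Next row=LF[18]=14
  step 17: row=14, L[14]='a', prepend. Next row=LF[14]=13
  step 18: row=13, L[13]='b', prepend. Next row=LF[13]=20
  step 19: row=20, L[20]='A', prepend. Next row=LF[20]=6
  step 20: row=6, L[6]='a', prepend. Next row=LF[6]=12
  step 21: row=12, L[12]='A', prepend. Next row=LF[12]=3
Reversed output: AaAbaabBBabaAbABAbBA$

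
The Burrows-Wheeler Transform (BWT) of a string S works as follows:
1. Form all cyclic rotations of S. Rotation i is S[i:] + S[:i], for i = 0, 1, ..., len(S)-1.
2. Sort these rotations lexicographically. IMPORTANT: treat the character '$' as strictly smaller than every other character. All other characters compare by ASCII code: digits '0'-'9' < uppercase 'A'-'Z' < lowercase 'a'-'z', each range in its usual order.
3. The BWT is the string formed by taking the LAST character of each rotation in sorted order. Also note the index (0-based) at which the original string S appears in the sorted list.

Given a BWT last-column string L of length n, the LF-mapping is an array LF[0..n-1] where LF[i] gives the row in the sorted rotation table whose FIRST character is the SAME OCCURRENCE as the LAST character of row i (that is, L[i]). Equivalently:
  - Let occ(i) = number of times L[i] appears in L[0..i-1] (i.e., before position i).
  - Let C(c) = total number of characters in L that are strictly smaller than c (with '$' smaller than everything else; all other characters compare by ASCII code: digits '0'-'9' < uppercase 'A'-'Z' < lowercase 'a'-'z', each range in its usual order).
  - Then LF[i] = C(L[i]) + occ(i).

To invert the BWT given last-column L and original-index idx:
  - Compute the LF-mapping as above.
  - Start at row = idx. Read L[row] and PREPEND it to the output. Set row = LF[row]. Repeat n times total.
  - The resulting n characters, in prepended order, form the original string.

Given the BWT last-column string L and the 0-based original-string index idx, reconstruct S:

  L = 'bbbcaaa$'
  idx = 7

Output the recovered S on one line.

Answer: cababab$

Derivation:
LF mapping: 4 5 6 7 1 2 3 0
Walk LF starting at row 7, prepending L[row]:
  step 1: row=7, L[7]='$', prepend. Next row=LF[7]=0
  step 2: row=0, L[0]='b', prepend. Next row=LF[0]=4
  step 3: row=4, L[4]='a', prepend. Next row=LF[4]=1
  step 4: row=1, L[1]='b', prepend. Next row=LF[1]=5
  step 5: row=5, L[5]='a', prepend. Next row=LF[5]=2
  step 6: row=2, L[2]='b', prepend. Next row=LF[2]=6
  step 7: row=6, L[6]='a', prepend. Next row=LF[6]=3
  step 8: row=3, L[3]='c', prepend. Next row=LF[3]=7
Reversed output: cababab$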